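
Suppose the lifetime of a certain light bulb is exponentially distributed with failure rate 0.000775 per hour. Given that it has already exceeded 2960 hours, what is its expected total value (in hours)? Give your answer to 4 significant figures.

4250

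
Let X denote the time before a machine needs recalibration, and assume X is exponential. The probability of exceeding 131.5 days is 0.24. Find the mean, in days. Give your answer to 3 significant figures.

e^(−λ·131.5) = 0.24 ⇒ λ = −ln(0.24)/131.5 = 0.0108526.
Mean = 1/λ = 92.1439 days.

92.1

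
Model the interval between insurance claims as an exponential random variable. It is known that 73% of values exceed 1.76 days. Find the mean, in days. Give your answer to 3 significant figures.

5.59

e^(−λ·1.76) = 0.73 ⇒ λ = −ln(0.73)/1.76 = 0.178813.
Mean = 1/λ = 5.59244 days.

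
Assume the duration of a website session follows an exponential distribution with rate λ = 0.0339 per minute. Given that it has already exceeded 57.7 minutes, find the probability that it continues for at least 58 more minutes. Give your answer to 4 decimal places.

0.1400

P(X > s+t | X > s) = e^(−λ(s+t))/e^(−λs) = e^(−λt), independent of s = 57.7.
P(X > 58) = e^(−1.9662) ≈ 0.1400.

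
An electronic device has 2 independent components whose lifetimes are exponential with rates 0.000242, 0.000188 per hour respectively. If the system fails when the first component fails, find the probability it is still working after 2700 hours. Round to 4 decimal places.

0.3132

The time to first failure is exponential with rate Σλ = 0.000242 + 0.000188 = 0.00043.
P(min > 2700) = e^(−0.00043·2700) = e^(−1.161) ≈ 0.3132.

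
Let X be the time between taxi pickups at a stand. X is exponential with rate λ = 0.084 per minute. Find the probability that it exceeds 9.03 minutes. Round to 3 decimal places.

0.468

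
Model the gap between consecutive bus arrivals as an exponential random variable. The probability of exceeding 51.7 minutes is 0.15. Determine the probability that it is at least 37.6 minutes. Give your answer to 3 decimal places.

0.252

e^(−λ·51.7) = 0.15 ⇒ λ = −ln(0.15)/51.7 = 0.0366948.
P(X > 37.6) = e^(−0.0366948·37.6) = e^(−1.3797) ≈ 0.252.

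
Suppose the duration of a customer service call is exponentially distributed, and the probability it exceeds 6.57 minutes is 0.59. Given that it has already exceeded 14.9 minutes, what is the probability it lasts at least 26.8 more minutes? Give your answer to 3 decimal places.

0.116

From e^(−λ·6.57) = 0.59, λ = −ln(0.59)/6.57 = 0.0803094.
Memoryless: P(X > 14.9+26.8 | X > 14.9) = P(X > 26.8) = e^(−0.0803094·26.8) ≈ 0.116.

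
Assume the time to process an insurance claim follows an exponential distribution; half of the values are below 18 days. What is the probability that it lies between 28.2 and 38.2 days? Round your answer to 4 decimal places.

0.1079

For an exponential, median = ln(2)/λ, so λ = ln 2 / 18 = 0.0385082 per day.
P(28.2 < X < 38.2) = e^(−λ·28.2) − e^(−λ·38.2) = 0.33759 − 0.22969 ≈ 0.1079.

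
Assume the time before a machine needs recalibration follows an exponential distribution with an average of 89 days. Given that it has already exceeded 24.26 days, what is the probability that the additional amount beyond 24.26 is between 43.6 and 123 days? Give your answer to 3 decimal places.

The rate is λ = 1/89 = 0.011236 per day.
Memoryless: the residual past 24.26 is again Exp(λ).
P(43.6 < residual < 123) = e^(−λ·43.6) − e^(−λ·123) = 0.61270 − 0.25107 ≈ 0.362.

0.362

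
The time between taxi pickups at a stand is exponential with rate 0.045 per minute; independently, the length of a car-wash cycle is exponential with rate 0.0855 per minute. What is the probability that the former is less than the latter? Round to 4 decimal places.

λ_1 = 0.045, λ_2 = 0.0855.
For independent exponentials, P(the former < the latter) = λ_1/(λ_1+λ_2) = 0.045/0.1305 ≈ 0.3448.

0.3448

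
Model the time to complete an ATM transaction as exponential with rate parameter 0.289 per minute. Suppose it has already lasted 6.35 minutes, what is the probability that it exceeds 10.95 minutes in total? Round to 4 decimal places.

0.2646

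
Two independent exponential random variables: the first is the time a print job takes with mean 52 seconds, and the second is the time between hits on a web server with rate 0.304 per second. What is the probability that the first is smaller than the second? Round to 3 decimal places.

0.059

λ_1 = 1/52 = 0.0192308, λ_2 = 0.304.
For independent exponentials, P(the first < the second) = λ_1/(λ_1+λ_2) = 0.0192308/0.323231 ≈ 0.059.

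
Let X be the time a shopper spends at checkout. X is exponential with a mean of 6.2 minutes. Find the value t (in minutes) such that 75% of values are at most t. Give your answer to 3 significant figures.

8.60

The rate is λ = 1/6.2 = 0.16129 per minute.
Set 1 − e^(−λt) = 0.75, so t = −ln(0.25)/λ = 1.3863/0.16129 ≈ 8.59503 minutes.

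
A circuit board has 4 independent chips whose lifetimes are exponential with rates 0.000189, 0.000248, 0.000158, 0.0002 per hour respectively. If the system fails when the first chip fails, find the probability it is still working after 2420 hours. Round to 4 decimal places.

0.1460

The time to first failure is exponential with rate Σλ = 0.000189 + 0.000248 + 0.000158 + 0.0002 = 0.000795.
P(min > 2420) = e^(−0.000795·2420) = e^(−1.9239) ≈ 0.1460.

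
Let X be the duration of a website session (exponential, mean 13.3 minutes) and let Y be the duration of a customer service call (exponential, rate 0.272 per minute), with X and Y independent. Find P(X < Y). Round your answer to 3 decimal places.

λ_1 = 1/13.3 = 0.075188, λ_2 = 0.272.
For independent exponentials, P(X < Y) = λ_1/(λ_1+λ_2) = 0.075188/0.347188 ≈ 0.217.

0.217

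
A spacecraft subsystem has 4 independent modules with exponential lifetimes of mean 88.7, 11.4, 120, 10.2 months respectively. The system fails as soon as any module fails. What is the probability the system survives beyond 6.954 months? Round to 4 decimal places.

The first failure time is exponential with rate Σλ_i = 1/88.7 + 1/11.4 + 1/120 + 1/10.2 = 0.205366 per month.
P(min > 6.954) = e^(−0.205366·6.954) = e^(−1.4281) ≈ 0.2398.

0.2398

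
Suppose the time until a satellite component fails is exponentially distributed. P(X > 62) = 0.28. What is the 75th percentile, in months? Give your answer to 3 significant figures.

67.5

e^(−λ·62) = 0.28 ⇒ λ = −ln(0.28)/62 = 0.0205317.
75th percentile: 1 − e^(−λt) = 0.75, t = −ln(0.25)/λ = 67.5197 months.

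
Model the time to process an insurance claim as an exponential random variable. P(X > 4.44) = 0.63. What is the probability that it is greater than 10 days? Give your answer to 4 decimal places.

0.3532

e^(−λ·4.44) = 0.63 ⇒ λ = −ln(0.63)/4.44 = 0.104062.
P(X > 10) = e^(−0.104062·10) = e^(−1.0406) ≈ 0.3532.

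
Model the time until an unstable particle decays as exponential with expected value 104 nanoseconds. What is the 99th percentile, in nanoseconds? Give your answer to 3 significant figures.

The rate is λ = 1/104 = 0.00961538 per nanosecond.
Set 1 − e^(−λt) = 0.99, so t = −ln(0.01)/λ = 4.6052/0.00961538 ≈ 478.938 nanoseconds.

479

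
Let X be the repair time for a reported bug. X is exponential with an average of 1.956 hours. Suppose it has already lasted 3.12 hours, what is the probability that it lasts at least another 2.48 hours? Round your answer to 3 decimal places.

The rate is λ = 1/1.956 = 0.511247 per hour.
The exponential is memoryless, so the remaining time is again Exp(λ): the condition X > 3.12 is irrelevant.
P(X > 2.48) = e^(−1.2679) ≈ 0.281.

0.281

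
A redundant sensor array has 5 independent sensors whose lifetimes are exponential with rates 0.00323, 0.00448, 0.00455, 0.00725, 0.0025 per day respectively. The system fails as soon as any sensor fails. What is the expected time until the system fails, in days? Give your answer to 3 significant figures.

The time to first failure is exponential with rate Σλ = 0.00323 + 0.00448 + 0.00455 + 0.00725 + 0.0025 = 0.02201.
E[min] = 1/Σλ = 1/0.02201 = 45.4339 days.

45.4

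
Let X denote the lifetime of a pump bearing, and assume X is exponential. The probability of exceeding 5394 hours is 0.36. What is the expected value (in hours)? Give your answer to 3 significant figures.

e^(−λ·5394) = 0.36 ⇒ λ = −ln(0.36)/5394 = 0.000189405.
Mean = 1/λ = 5279.69 hours.

5280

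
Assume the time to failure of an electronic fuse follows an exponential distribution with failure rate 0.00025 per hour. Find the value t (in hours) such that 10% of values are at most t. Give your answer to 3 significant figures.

421

Set 1 − e^(−λt) = 0.1, so t = −ln(0.9)/λ = 0.10536/0.00025 ≈ 421.442 hours.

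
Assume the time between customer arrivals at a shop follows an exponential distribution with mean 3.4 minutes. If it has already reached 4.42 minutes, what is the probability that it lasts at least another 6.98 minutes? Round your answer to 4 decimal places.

0.1284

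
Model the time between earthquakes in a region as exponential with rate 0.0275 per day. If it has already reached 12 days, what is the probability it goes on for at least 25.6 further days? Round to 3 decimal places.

0.495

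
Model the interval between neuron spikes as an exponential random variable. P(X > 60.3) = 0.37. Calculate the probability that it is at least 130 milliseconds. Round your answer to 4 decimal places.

0.1172

e^(−λ·60.3) = 0.37 ⇒ λ = −ln(0.37)/60.3 = 0.0164884.
P(X > 130) = e^(−0.0164884·130) = e^(−2.1435) ≈ 0.1172.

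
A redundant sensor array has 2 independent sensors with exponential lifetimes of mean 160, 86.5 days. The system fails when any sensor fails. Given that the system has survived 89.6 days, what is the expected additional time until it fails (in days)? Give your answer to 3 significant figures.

56.1

First-failure rate Σλ = 1/160 + 1/86.5 = 0.0178107.
By memorylessness the expected residual is 1/Σλ = 56.146 days, regardless of the 89.6 already elapsed.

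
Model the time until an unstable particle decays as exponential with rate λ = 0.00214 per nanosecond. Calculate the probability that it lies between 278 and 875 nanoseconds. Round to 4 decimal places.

0.3979

P(278 < X < 875) = e^(−λ·278) − e^(−λ·875) = 0.55161 − 0.15374 ≈ 0.3979.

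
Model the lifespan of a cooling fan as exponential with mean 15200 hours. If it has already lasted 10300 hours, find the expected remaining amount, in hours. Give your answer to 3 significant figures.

15200

The rate is λ = 1/15200 = 0.0000657895 per hour.
By memorylessness, the remaining amount past any threshold is again Exp(λ) with mean 1/λ = 15200 hours.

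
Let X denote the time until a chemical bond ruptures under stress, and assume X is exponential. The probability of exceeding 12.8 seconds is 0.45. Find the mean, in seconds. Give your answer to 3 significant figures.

e^(−λ·12.8) = 0.45 ⇒ λ = −ln(0.45)/12.8 = 0.0623834.
Mean = 1/λ = 16.0299 seconds.

16.0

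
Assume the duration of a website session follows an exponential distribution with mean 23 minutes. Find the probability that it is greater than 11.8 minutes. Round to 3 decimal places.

0.599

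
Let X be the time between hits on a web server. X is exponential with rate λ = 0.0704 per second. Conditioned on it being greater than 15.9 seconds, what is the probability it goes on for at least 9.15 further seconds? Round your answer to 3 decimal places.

0.525

The exponential is memoryless, so the remaining time is again Exp(λ): the condition X > 15.9 is irrelevant.
P(X > 9.15) = e^(−0.64416) ≈ 0.525.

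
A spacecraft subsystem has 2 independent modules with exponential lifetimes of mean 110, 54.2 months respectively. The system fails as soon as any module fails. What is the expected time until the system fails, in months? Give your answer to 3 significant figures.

36.3

The first failure time is exponential with rate Σλ_i = 1/110 + 1/54.2 = 0.0275411 per month.
E[min] = 1/Σλ = 1/0.0275411 = 36.3094 months.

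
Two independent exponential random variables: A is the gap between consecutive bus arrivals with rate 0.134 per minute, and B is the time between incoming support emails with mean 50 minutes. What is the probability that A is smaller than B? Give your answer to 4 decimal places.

λ_1 = 0.134, λ_2 = 1/50 = 0.02.
For independent exponentials, P(A < B) = λ_1/(λ_1+λ_2) = 0.134/0.154 ≈ 0.8701.

0.8701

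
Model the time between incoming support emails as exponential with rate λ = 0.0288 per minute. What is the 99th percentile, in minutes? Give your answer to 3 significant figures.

160

Set 1 − e^(−λt) = 0.99, so t = −ln(0.01)/λ = 4.6052/0.0288 ≈ 159.902 minutes.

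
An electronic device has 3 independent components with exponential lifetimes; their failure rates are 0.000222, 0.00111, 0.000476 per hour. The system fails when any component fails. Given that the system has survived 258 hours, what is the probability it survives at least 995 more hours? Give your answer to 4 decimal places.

Time to first failure ~ Exp(Σλ) with Σλ = 0.001808.
By memorylessness, P(T > 258+995 | T > 258) = P(T > 995) = e^(−0.001808·995) ≈ 0.1655.

0.1655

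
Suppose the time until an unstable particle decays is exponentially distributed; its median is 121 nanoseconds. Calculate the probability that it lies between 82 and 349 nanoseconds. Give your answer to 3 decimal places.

0.490

For an exponential, median = ln(2)/λ, so λ = ln 2 / 121 = 0.00572849 per nanosecond.
P(82 < X < 349) = e^(−λ·82) − e^(−λ·349) = 0.62517 − 0.13544 ≈ 0.490.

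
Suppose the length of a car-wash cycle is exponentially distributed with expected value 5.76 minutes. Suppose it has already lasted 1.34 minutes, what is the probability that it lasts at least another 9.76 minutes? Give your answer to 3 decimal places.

0.184

The rate is λ = 1/5.76 = 0.173611 per minute.
By the memoryless property, P(X > 1.34+9.76 | X > 1.34) = P(X > 9.76).
P(X > 9.76) = e^(−1.6944) ≈ 0.184.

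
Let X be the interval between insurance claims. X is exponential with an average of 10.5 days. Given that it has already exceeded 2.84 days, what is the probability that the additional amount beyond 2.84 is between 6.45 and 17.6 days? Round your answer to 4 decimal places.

The rate is λ = 1/10.5 = 0.0952381 per day.
Memoryless: the residual past 2.84 is again Exp(λ).
P(6.45 < residual < 17.6) = e^(−λ·6.45) − e^(−λ·17.6) = 0.54103 − 0.18709 ≈ 0.3539.

0.3539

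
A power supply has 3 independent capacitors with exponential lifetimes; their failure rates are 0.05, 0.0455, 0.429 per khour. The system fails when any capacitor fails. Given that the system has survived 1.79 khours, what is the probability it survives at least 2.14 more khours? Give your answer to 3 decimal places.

0.325

Time to first failure ~ Exp(Σλ) with Σλ = 0.5245.
By memorylessness, P(T > 1.79+2.14 | T > 1.79) = P(T > 2.14) = e^(−0.5245·2.14) ≈ 0.325.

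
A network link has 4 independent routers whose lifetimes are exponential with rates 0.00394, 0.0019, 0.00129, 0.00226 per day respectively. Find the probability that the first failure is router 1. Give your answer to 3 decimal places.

0.420

The time to first failure is exponential with rate Σλ = 0.00394 + 0.0019 + 0.00129 + 0.00226 = 0.00939.
P(router 1 first) = λ_1/Σλ = 0.00394/0.00939 ≈ 0.420.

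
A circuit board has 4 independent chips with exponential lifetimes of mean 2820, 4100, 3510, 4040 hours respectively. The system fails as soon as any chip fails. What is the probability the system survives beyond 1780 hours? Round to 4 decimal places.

The first failure time is exponential with rate Σλ_i = 1/2820 + 1/4100 + 1/3510 + 1/4040 = 0.00113094 per hour.
P(min > 1780) = e^(−0.00113094·1780) = e^(−2.0131) ≈ 0.1336.

0.1336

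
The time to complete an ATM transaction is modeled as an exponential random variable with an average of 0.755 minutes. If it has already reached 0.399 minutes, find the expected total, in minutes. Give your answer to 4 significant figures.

1.154

The rate is λ = 1/0.755 = 1.3245 per minute.
By memorylessness, E[X | X > 0.399] = 0.399 + 1/λ = 0.399 + 0.755 = 1.154 minutes.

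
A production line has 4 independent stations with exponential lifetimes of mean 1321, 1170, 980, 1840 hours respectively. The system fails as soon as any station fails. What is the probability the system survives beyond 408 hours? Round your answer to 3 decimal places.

0.274

The first failure time is exponential with rate Σλ_i = 1/1321 + 1/1170 + 1/980 + 1/1840 = 0.00317559 per hour.
P(min > 408) = e^(−0.00317559·408) = e^(−1.2956) ≈ 0.274.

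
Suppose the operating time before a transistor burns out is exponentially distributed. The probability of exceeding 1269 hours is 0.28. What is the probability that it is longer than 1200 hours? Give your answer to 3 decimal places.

0.300

e^(−λ·1269) = 0.28 ⇒ λ = −ln(0.28)/1269 = 0.00100313.
P(X > 1200) = e^(−0.00100313·1200) = e^(−1.2038) ≈ 0.300.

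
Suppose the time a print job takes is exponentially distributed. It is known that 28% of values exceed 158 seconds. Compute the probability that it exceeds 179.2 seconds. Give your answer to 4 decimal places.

e^(−λ·158) = 0.28 ⇒ λ = −ln(0.28)/158 = 0.00805674.
P(X > 179.2) = e^(−0.00805674·179.2) = e^(−1.4438) ≈ 0.2360.

0.2360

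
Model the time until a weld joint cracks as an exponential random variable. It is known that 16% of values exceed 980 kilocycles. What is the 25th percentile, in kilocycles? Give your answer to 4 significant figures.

153.8

e^(−λ·980) = 0.16 ⇒ λ = −ln(0.16)/980 = 0.00186998.
25th percentile: 1 − e^(−λt) = 0.25, t = −ln(0.75)/λ = 153.842 kilocycles.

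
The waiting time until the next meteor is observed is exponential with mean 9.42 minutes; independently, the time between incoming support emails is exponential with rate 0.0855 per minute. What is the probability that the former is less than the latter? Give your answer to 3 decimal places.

0.554

λ_1 = 1/9.42 = 0.106157, λ_2 = 0.0855.
For independent exponentials, P(the former < the latter) = λ_1/(λ_1+λ_2) = 0.106157/0.191657 ≈ 0.554.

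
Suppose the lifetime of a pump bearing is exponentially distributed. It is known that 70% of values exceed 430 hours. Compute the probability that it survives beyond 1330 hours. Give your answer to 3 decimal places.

0.332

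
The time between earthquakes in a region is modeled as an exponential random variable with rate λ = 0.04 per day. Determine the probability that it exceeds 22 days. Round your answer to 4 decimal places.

P(X > 22) = e^(−λ·22) = e^(−0.88) ≈ 0.4148.

0.4148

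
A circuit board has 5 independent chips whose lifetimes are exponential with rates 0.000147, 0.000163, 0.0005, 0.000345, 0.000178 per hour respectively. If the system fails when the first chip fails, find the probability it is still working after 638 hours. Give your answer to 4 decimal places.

The time to first failure is exponential with rate Σλ = 0.000147 + 0.000163 + 0.0005 + 0.000345 + 0.000178 = 0.001333.
P(min > 638) = e^(−0.001333·638) = e^(−0.85045) ≈ 0.4272.

0.4272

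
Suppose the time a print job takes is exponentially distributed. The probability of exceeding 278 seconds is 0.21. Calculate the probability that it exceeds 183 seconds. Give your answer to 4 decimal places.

0.3580

e^(−λ·278) = 0.21 ⇒ λ = −ln(0.21)/278 = 0.00561384.
P(X > 183) = e^(−0.00561384·183) = e^(−1.0273) ≈ 0.3580.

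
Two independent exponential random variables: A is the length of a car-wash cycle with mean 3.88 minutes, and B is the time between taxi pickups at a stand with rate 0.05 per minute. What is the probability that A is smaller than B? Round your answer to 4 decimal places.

0.8375

λ_1 = 1/3.88 = 0.257732, λ_2 = 0.05.
For independent exponentials, P(A < B) = λ_1/(λ_1+λ_2) = 0.257732/0.307732 ≈ 0.8375.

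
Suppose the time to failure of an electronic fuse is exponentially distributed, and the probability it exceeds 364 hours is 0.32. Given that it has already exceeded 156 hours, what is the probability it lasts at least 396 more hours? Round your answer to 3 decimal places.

0.289

From e^(−λ·364) = 0.32, λ = −ln(0.32)/364 = 0.00313031.
Memoryless: P(X > 156+396 | X > 156) = P(X > 396) = e^(−0.00313031·396) ≈ 0.289.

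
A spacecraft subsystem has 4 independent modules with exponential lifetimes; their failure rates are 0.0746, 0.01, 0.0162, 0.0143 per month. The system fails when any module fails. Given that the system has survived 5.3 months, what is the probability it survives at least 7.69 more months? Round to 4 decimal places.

Time to first failure ~ Exp(Σλ) with Σλ = 0.1151.
By memorylessness, P(T > 5.3+7.69 | T > 5.3) = P(T > 7.69) = e^(−0.1151·7.69) ≈ 0.4127.

0.4127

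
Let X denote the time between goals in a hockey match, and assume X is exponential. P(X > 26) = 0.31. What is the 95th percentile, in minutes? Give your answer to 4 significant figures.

66.50

e^(−λ·26) = 0.31 ⇒ λ = −ln(0.31)/26 = 0.0450455.
95th percentile: 1 − e^(−λt) = 0.95, t = −ln(0.05)/λ = 66.5046 minutes.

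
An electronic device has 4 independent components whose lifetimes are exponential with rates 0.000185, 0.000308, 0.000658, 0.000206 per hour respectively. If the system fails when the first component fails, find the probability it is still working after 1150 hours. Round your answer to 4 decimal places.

0.2100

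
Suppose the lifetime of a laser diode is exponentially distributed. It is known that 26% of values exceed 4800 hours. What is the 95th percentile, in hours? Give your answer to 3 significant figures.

10700

e^(−λ·4800) = 0.26 ⇒ λ = −ln(0.26)/4800 = 0.00028064.
95th percentile: 1 − e^(−λt) = 0.95, t = −ln(0.05)/λ = 10674.6 hours.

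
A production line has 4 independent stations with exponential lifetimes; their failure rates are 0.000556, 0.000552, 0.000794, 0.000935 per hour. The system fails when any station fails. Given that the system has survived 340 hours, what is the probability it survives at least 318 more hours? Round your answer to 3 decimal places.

0.406

Time to first failure ~ Exp(Σλ) with Σλ = 0.002837.
By memorylessness, P(T > 340+318 | T > 340) = P(T > 318) = e^(−0.002837·318) ≈ 0.406.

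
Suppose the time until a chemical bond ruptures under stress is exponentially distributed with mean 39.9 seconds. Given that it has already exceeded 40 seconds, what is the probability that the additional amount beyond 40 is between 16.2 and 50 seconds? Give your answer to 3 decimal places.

0.381

The rate is λ = 1/39.9 = 0.0250627 per second.
Memoryless: the residual past 40 is again Exp(λ).
P(16.2 < residual < 50) = e^(−λ·16.2) − e^(−λ·50) = 0.66630 − 0.28561 ≈ 0.381.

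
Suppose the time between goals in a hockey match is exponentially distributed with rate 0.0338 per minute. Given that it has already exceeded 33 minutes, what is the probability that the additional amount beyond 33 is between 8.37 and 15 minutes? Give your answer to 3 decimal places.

0.151

Memoryless: the residual past 33 is again Exp(λ).
P(8.37 < residual < 15) = e^(−λ·8.37) − e^(−λ·15) = 0.75359 − 0.60230 ≈ 0.151.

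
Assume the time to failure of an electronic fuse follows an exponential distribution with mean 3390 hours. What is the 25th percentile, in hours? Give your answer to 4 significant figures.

975.2

The rate is λ = 1/3390 = 0.000294985 per hour.
Set 1 − e^(−λt) = 0.25, so t = −ln(0.75)/λ = 0.28768/0.000294985 ≈ 975.242 hours.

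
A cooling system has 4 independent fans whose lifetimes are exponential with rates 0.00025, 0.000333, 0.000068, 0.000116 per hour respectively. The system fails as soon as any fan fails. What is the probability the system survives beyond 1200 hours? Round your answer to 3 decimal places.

The time to first failure is exponential with rate Σλ = 0.00025 + 0.000333 + 0.000068 + 0.000116 = 0.000767.
P(min > 1200) = e^(−0.000767·1200) = e^(−0.9204) ≈ 0.398.

0.398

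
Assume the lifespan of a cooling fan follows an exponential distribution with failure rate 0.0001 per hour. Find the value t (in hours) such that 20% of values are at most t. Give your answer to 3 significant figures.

Set 1 − e^(−λt) = 0.2, so t = −ln(0.8)/λ = 0.22314/0.0001 ≈ 2231.44 hours.

2230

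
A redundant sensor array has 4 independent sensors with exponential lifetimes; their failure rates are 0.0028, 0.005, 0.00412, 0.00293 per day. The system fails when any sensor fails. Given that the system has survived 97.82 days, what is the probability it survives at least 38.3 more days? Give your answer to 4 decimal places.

Time to first failure ~ Exp(Σλ) with Σλ = 0.01485.
By memorylessness, P(T > 97.82+38.3 | T > 97.82) = P(T > 38.3) = e^(−0.01485·38.3) ≈ 0.5662.

0.5662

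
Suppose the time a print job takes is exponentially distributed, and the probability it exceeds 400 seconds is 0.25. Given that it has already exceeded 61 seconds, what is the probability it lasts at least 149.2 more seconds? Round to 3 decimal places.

From e^(−λ·400) = 0.25, λ = −ln(0.25)/400 = 0.00346574.
Memoryless: P(X > 61+149.2 | X > 61) = P(X > 149.2) = e^(−0.00346574·149.2) ≈ 0.596.

0.596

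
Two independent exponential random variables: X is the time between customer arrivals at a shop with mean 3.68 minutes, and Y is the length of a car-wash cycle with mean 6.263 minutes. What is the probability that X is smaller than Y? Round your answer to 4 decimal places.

λ_1 = 1/3.68 = 0.271739, λ_2 = 1/6.263 = 0.159668.
For independent exponentials, P(X < Y) = λ_1/(λ_1+λ_2) = 0.271739/0.431407 ≈ 0.6299.

0.6299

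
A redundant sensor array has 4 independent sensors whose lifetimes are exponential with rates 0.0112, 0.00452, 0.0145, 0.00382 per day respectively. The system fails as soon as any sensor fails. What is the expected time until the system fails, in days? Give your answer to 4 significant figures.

The time to first failure is exponential with rate Σλ = 0.0112 + 0.00452 + 0.0145 + 0.00382 = 0.03404.
E[min] = 1/Σλ = 1/0.03404 = 29.3772 days.

29.38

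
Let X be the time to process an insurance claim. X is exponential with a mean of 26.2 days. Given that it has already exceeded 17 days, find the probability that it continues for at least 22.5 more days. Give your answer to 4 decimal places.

0.4237

The rate is λ = 1/26.2 = 0.0381679 per day.
The exponential is memoryless, so the remaining time is again Exp(λ): the condition X > 17 is irrelevant.
P(X > 22.5) = e^(−0.85878) ≈ 0.4237.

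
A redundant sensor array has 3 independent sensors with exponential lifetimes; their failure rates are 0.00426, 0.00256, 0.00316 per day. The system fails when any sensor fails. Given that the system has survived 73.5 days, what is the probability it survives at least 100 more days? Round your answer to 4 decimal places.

Time to first failure ~ Exp(Σλ) with Σλ = 0.00998.
By memorylessness, P(T > 73.5+100 | T > 73.5) = P(T > 100) = e^(−0.00998·100) ≈ 0.3686.

0.3686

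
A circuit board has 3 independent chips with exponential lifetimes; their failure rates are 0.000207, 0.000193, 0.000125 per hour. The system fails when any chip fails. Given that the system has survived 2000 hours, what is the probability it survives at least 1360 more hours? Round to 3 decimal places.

Time to first failure ~ Exp(Σλ) with Σλ = 0.000525.
By memorylessness, P(T > 2000+1360 | T > 2000) = P(T > 1360) = e^(−0.000525·1360) ≈ 0.490.

0.490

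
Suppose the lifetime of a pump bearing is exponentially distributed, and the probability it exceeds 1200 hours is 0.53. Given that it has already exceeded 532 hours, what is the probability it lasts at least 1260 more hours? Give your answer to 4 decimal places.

From e^(−λ·1200) = 0.53, λ = −ln(0.53)/1200 = 0.000529065.
Memoryless: P(X > 532+1260 | X > 532) = P(X > 1260) = e^(−0.000529065·1260) ≈ 0.5134.

0.5134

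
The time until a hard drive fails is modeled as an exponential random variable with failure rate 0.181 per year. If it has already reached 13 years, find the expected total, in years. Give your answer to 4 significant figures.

By memorylessness, E[X | X > 13] = 13 + 1/λ = 13 + 5.52486 = 18.5249 years.

18.52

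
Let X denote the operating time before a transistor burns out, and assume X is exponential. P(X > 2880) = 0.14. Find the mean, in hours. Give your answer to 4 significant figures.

e^(−λ·2880) = 0.14 ⇒ λ = −ln(0.14)/2880 = 0.000682678.
Mean = 1/λ = 1464.82 hours.

1465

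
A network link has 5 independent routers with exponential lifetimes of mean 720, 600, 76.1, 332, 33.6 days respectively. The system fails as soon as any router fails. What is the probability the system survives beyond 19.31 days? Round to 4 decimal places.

The first failure time is exponential with rate Σλ_i = 1/720 + 1/600 + 1/76.1 + 1/332 + 1/33.6 = 0.0489701 per day.
P(min > 19.31) = e^(−0.0489701·19.31) = e^(−0.94561) ≈ 0.3884.

0.3884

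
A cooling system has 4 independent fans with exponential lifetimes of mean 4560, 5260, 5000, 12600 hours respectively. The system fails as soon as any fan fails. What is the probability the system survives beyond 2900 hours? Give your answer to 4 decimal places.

0.1357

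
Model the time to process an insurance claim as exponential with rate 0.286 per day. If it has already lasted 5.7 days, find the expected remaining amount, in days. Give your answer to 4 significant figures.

By memorylessness, the remaining amount past any threshold is again Exp(λ) with mean 1/λ = 3.4965 days.

3.497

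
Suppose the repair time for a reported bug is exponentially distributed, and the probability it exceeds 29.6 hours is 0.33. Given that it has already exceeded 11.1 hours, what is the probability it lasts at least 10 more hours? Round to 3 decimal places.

0.688

From e^(−λ·29.6) = 0.33, λ = −ln(0.33)/29.6 = 0.0374548.
Memoryless: P(X > 11.1+10 | X > 11.1) = P(X > 10) = e^(−0.0374548·10) ≈ 0.688.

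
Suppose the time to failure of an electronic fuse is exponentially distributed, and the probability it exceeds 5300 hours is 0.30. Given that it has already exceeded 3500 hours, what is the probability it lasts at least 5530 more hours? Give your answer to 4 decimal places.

0.2847

From e^(−λ·5300) = 0.30, λ = −ln(0.30)/5300 = 0.000227165.
Memoryless: P(X > 3500+5530 | X > 3500) = P(X > 5530) = e^(−0.000227165·5530) ≈ 0.2847.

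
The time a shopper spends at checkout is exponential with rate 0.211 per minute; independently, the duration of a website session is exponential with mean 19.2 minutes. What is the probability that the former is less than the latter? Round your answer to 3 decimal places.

0.802

λ_1 = 0.211, λ_2 = 1/19.2 = 0.0520833.
For independent exponentials, P(the former < the latter) = λ_1/(λ_1+λ_2) = 0.211/0.263083 ≈ 0.802.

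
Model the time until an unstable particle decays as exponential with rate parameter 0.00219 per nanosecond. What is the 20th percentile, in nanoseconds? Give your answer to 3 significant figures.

Set 1 − e^(−λt) = 0.2, so t = −ln(0.8)/λ = 0.22314/0.00219 ≈ 101.892 nanoseconds.

102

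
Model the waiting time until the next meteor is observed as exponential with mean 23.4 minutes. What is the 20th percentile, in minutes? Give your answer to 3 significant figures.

5.22

The rate is λ = 1/23.4 = 0.042735 per minute.
Set 1 − e^(−λt) = 0.2, so t = −ln(0.8)/λ = 0.22314/0.042735 ≈ 5.22156 minutes.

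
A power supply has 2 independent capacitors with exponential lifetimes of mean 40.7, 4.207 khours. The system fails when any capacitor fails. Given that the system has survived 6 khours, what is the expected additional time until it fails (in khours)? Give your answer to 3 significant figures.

First-failure rate Σλ = 1/40.7 + 1/4.207 = 0.262269.
By memorylessness the expected residual is 1/Σλ = 3.81288 khours, regardless of the 6 already elapsed.

3.81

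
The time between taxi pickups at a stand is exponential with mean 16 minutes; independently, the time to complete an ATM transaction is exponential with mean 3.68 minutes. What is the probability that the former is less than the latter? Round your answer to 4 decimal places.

0.1870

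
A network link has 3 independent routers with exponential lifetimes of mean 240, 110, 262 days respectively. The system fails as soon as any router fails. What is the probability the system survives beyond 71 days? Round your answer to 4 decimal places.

The first failure time is exponential with rate Σλ_i = 1/240 + 1/110 + 1/262 = 0.0170744 per day.
P(min > 71) = e^(−0.0170744·71) = e^(−1.2123) ≈ 0.2975.

0.2975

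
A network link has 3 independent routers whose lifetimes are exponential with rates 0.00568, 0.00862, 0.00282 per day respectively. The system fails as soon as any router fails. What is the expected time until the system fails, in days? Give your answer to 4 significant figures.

58.41

The time to first failure is exponential with rate Σλ = 0.00568 + 0.00862 + 0.00282 = 0.01712.
E[min] = 1/Σλ = 1/0.01712 = 58.4112 days.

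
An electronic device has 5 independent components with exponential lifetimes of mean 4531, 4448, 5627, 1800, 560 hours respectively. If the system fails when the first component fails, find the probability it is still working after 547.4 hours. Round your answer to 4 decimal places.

0.1974

The first failure time is exponential with rate Σλ_i = 1/4531 + 1/4448 + 1/5627 + 1/1800 + 1/560 = 0.00296451 per hour.
P(min > 547.4) = e^(−0.00296451·547.4) = e^(−1.6228) ≈ 0.1974.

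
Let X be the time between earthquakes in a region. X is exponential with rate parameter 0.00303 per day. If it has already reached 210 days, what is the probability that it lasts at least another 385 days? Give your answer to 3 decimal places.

The exponential is memoryless, so the remaining time is again Exp(λ): the condition X > 210 is irrelevant.
P(X > 385) = e^(−1.1665) ≈ 0.311.

0.311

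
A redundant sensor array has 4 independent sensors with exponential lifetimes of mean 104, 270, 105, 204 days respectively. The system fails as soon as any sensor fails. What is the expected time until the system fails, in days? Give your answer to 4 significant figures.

36.04

The first failure time is exponential with rate Σλ_i = 1/104 + 1/270 + 1/105 + 1/204 = 0.0277449 per day.
E[min] = 1/Σλ = 1/0.0277449 = 36.0427 days.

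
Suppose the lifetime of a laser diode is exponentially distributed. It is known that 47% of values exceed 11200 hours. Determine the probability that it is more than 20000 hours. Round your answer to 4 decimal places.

0.2597

e^(−λ·11200) = 0.47 ⇒ λ = −ln(0.47)/11200 = 0.0000674127.
P(X > 20000) = e^(−0.0000674127·20000) = e^(−1.3483) ≈ 0.2597.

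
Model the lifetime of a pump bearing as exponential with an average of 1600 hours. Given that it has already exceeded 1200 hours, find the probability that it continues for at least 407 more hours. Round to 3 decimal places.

0.775

The rate is λ = 1/1600 = 0.000625 per hour.
The exponential is memoryless, so the remaining time is again Exp(λ): the condition X > 1200 is irrelevant.
P(X > 407) = e^(−0.25438) ≈ 0.775.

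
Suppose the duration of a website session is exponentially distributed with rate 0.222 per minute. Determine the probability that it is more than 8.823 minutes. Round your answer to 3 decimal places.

0.141

P(X > 8.823) = e^(−λ·8.823) = e^(−1.9587) ≈ 0.141.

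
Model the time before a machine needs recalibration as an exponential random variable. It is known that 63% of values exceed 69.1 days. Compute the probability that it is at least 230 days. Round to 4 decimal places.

e^(−λ·69.1) = 0.63 ⇒ λ = −ln(0.63)/69.1 = 0.00668648.
P(X > 230) = e^(−0.00668648·230) = e^(−1.5379) ≈ 0.2148.

0.2148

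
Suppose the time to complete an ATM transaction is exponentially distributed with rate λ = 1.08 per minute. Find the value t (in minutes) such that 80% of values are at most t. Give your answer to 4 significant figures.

1.490

Set 1 − e^(−λt) = 0.8, so t = −ln(0.2)/λ = 1.6094/1.08 ≈ 1.49022 minutes.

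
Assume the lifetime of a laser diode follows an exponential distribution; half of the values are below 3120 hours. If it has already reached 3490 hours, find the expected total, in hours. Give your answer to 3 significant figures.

7990

For an exponential, median = ln(2)/λ, so λ = ln 2 / 3120 = 0.000222163 per hour.
By memorylessness, E[X | X > 3490] = 3490 + 1/λ = 3490 + 4501.21 = 7991.21 hours.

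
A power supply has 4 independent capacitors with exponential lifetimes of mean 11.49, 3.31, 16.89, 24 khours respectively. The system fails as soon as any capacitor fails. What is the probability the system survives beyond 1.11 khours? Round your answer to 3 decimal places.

The first failure time is exponential with rate Σλ_i = 1/11.49 + 1/3.31 + 1/16.89 + 1/24 = 0.49002 per khour.
P(min > 1.11) = e^(−0.49002·1.11) = e^(−0.54392) ≈ 0.580.

0.580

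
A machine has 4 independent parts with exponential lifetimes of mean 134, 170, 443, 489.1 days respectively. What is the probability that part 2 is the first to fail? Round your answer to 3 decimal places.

Rates: λ_i = 1/mean_i → 0.00746269, 0.00588235, 0.00225734, 0.00204457; Σλ = 0.0176469.
P(part 2 first) = λ_2/Σλ = 0.00588235/0.0176469 ≈ 0.333.

0.333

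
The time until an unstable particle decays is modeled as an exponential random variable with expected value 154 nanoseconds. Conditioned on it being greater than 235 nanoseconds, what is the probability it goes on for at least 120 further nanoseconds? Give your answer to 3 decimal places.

The rate is λ = 1/154 = 0.00649351 per nanosecond.
P(X > s+t | X > s) = e^(−λ(s+t))/e^(−λs) = e^(−λt), independent of s = 235.
P(X > 120) = e^(−0.77922) ≈ 0.459.

0.459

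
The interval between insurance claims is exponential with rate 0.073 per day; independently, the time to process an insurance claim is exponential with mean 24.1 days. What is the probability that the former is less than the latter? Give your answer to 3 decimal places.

λ_1 = 0.073, λ_2 = 1/24.1 = 0.0414938.
For independent exponentials, P(the former < the latter) = λ_1/(λ_1+λ_2) = 0.073/0.114494 ≈ 0.638.

0.638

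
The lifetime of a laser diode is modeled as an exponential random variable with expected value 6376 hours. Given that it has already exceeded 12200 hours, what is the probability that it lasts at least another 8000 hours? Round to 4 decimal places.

The rate is λ = 1/6376 = 0.000156838 per hour.
By the memoryless property, P(X > 12200+8000 | X > 12200) = P(X > 8000).
P(X > 8000) = e^(−1.2547) ≈ 0.2852.

0.2852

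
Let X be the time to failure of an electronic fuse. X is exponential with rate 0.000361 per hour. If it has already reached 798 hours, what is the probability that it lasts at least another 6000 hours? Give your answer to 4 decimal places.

By the memoryless property, P(X > 798+6000 | X > 798) = P(X > 6000).
P(X > 6000) = e^(−2.166) ≈ 0.1146.

0.1146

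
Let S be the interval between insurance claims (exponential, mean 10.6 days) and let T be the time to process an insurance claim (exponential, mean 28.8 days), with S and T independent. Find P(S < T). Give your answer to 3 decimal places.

0.731

λ_1 = 1/10.6 = 0.0943396, λ_2 = 1/28.8 = 0.0347222.
For independent exponentials, P(S < T) = λ_1/(λ_1+λ_2) = 0.0943396/0.129062 ≈ 0.731.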